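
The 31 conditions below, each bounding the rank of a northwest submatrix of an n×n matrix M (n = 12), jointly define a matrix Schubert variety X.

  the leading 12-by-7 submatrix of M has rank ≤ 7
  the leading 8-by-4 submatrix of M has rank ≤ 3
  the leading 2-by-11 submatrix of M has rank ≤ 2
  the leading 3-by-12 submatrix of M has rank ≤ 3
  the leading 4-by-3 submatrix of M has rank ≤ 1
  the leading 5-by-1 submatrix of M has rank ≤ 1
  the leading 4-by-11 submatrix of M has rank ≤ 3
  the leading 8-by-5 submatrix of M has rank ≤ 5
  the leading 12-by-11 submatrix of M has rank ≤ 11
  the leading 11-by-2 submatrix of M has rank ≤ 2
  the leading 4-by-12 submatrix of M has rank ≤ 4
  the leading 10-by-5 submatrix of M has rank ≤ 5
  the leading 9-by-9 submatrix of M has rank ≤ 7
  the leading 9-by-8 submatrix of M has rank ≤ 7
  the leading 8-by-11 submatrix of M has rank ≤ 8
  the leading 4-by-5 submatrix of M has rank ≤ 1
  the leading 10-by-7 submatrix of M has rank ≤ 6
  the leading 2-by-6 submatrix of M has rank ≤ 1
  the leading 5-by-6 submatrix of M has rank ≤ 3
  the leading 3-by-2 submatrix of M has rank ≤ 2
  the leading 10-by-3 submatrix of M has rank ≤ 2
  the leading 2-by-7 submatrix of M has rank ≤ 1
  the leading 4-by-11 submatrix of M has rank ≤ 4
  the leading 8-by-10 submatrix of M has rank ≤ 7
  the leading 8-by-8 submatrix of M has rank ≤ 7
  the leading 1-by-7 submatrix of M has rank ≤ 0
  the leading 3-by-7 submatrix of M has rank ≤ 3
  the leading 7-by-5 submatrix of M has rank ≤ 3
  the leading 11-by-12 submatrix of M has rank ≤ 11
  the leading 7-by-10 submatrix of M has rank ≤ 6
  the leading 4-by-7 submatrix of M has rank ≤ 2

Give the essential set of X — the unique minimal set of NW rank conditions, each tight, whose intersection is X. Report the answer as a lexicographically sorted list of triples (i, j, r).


Computing R[i][j] = min implied NW-rank bound (n=12, 31 conditions):

  i=1: 0 | 0 | 0 | 0 | 0 | 0 | 0 | 1 | 1 | 1 | 1 | 1
  i=2: 1 | 1 | 1 | 1 | 1 | 1 | 1 | 2 | 2 | 2 | 2 | 2
  i=3: 1 | 1 | 1 | 1 | 1 | 2 | 2 | 3 | 3 | 3 | 3 | 3
  i=4: 1 | 1 | 1 | 1 | 1 | 2 | 2 | 3 | 3 | 3 | 3 | 4
  i=5: 1 | 2 | 2 | 2 | 2 | 3 | 3 | 4 | 4 | 4 | 4 | 5
  i=6: 1 | 2 | 2 | 3 | 3 | 4 | 4 | 5 | 5 | 5 | 5 | 6
  i=7: 1 | 2 | 2 | 3 | 3 | 4 | 5 | 6 | 6 | 6 | 6 | 7
  i=8: 1 | 2 | 2 | 3 | 4 | 5 | 6 | 7 | 7 | 7 | 7 | 8
  i=9: 1 | 2 | 2 | 3 | 4 | 5 | 6 | 7 | 7 | 8 | 8 | 9
  i=10: 1 | 2 | 2 | 3 | 4 | 5 | 6 | 7 | 8 | 9 | 9 | 10
  i=11: 1 | 2 | 3 | 4 | 5 | 6 | 7 | 8 | 9 | 10 | 10 | 11
  i=12: 1 | 2 | 3 | 4 | 5 | 6 | 7 | 8 | 9 | 10 | 11 | 12

the unique w with this rank table is (8, 1, 6, 12, 2, 4, 7, 5, 10, 9, 3, 11).

|D(w)|=26, |Ess(w)|=7:

[(1, 7, 0), (4, 5, 1), (4, 7, 2), (4, 11, 3), (7, 5, 3), (9, 9, 7), (10, 3, 2)]


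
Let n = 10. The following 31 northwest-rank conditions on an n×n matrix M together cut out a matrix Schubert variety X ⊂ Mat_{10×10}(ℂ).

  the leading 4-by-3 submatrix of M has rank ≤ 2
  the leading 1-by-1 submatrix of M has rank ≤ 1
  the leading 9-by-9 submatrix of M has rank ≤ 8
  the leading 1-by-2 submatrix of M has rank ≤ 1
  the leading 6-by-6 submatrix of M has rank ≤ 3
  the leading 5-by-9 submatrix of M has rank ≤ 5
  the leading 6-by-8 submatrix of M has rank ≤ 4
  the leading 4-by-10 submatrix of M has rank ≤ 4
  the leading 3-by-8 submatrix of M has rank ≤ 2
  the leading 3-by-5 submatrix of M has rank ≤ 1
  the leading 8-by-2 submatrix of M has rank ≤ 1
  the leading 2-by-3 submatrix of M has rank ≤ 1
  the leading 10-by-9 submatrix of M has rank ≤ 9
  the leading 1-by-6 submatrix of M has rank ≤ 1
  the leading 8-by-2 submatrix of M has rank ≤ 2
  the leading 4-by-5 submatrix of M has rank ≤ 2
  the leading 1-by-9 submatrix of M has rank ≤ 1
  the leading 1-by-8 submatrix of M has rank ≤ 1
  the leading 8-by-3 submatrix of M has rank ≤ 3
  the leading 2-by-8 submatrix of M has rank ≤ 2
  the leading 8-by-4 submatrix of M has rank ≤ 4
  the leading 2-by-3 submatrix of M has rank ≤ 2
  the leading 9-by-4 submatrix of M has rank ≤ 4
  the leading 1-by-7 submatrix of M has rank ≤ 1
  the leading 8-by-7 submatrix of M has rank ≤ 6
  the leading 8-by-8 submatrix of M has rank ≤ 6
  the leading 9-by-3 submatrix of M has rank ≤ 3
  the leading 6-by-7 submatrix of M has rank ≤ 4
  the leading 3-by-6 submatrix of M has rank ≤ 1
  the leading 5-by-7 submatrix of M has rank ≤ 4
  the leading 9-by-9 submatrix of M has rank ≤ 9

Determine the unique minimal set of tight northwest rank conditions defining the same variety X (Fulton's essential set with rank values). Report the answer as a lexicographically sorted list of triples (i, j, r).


Computing R[i][j] = min implied NW-rank bound (n=10, 31 conditions):

  1 1 1 1 1 1 1 1 1 1
  1 1 1 1 1 1 2 2 2 2
  1 1 1 1 1 1 2 2 3 3
  1 1 2 2 2 2 3 3 4 4
  1 1 2 3 3 3 4 4 5 5
  1 1 2 3 3 3 4 4 5 6
  1 1 2 3 4 4 5 5 6 7
  1 1 2 3 4 5 6 6 7 8
  1 2 3 4 5 6 7 7 8 9
  1 2 3 4 5 6 7 8 9 10

the unique w with this rank table is (1, 7, 9, 3, 4, 10, 5, 6, 2, 8).

D(w) has 19 cells with 5 SE-corners; essential set:

[(3, 6, 1), (3, 8, 2), (6, 6, 3), (6, 8, 4), (8, 2, 1)]


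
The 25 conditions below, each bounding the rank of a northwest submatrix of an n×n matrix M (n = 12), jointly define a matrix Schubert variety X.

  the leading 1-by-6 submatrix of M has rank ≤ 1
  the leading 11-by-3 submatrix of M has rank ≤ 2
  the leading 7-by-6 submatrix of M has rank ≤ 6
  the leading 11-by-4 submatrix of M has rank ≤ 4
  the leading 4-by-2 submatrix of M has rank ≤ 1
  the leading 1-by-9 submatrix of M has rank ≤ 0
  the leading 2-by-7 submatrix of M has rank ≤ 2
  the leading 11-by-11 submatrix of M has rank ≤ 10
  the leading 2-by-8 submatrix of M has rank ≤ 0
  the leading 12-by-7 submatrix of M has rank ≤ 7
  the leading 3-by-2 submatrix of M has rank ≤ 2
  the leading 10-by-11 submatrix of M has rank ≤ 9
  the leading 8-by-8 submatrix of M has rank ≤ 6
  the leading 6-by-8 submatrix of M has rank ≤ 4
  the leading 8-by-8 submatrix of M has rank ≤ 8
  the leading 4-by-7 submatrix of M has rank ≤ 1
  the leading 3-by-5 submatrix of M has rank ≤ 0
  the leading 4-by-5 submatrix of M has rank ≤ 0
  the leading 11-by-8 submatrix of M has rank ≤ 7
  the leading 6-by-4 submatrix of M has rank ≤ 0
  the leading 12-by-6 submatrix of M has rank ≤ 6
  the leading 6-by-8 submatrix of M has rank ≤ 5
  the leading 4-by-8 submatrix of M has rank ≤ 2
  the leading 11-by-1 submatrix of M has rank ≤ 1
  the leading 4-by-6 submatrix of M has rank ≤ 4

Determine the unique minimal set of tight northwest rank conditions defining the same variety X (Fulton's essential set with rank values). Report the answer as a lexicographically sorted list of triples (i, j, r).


Rank table r_w(12×12) implied by the 25 constraints:

  R[1]: 0 | 0 | 0 | 0 | 0 | 0 | 0 | 0 | 0 | 1 | 1 | 1
  R[2]: 0 | 0 | 0 | 0 | 0 | 0 | 0 | 0 | 1 | 2 | 2 | 2
  R[3]: 0 | 0 | 0 | 0 | 0 | 1 | 1 | 1 | 2 | 3 | 3 | 3
  R[4]: 0 | 0 | 0 | 0 | 0 | 1 | 1 | 2 | 3 | 4 | 4 | 4
  R[5]: 0 | 0 | 0 | 0 | 1 | 2 | 2 | 3 | 4 | 5 | 5 | 5
  R[6]: 0 | 0 | 0 | 0 | 1 | 2 | 3 | 4 | 5 | 6 | 6 | 6
  R[7]: 1 | 1 | 1 | 1 | 2 | 3 | 4 | 5 | 6 | 7 | 7 | 7
  R[8]: 1 | 2 | 2 | 2 | 3 | 4 | 5 | 6 | 7 | 8 | 8 | 8
  R[9]: 1 | 2 | 2 | 3 | 4 | 5 | 6 | 7 | 8 | 9 | 9 | 9
  R[10]: 1 | 2 | 2 | 3 | 4 | 5 | 6 | 7 | 8 | 9 | 9 | 10
  R[11]: 1 | 2 | 2 | 3 | 4 | 5 | 6 | 7 | 8 | 9 | 10 | 11
  R[12]: 1 | 2 | 3 | 4 | 5 | 6 | 7 | 8 | 9 | 10 | 11 | 12

hence w(1..12) = (10, 9, 6, 8, 5, 7, 1, 2, 4, 12, 11, 3).

ℓ(w)=40; the 7 essential cells (i,j,r):

[(1, 9, 0), (2, 8, 0), (4, 5, 0), (4, 7, 1), (6, 4, 0), (10, 11, 9), (11, 3, 2)]


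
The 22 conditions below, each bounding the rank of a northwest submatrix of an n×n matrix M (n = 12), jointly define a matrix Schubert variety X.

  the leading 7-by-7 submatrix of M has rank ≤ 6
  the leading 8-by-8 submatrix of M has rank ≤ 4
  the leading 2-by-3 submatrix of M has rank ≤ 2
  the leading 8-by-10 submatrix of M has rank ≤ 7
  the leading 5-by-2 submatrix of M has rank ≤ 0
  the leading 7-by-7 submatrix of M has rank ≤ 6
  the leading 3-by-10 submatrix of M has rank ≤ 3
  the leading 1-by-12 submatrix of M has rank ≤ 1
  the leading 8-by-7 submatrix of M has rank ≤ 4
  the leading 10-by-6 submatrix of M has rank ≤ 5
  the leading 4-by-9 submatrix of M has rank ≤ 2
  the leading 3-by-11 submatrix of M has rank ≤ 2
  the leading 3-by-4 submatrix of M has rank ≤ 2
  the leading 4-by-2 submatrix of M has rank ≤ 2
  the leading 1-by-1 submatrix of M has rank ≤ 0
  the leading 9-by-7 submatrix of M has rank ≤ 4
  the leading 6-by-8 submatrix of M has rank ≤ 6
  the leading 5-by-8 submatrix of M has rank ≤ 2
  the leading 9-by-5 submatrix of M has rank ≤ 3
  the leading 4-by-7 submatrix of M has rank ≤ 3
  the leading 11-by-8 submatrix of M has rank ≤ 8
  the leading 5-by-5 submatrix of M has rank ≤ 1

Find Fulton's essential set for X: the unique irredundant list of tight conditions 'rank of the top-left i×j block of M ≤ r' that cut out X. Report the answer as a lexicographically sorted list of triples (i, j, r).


Computing R[i][j] = min implied NW-rank bound (n=12, 22 conditions):

  i=1: 0 0 1 1 1 1 1 1 1 1 1 1
  i=2: 0 0 1 1 1 2 2 2 2 2 2 2
  i=3: 0 0 1 1 1 2 2 2 2 2 2 3
  i=4: 0 0 1 1 1 2 2 2 2 3 3 4
  i=5: 0 0 1 1 1 2 2 2 3 4 4 5
  i=6: 1 1 2 2 2 3 3 3 4 5 5 6
  i=7: 1 2 3 3 3 4 4 4 5 6 6 7
  i=8: 1 2 3 3 3 4 4 4 5 6 7 8
  i=9: 1 2 3 3 3 4 4 5 6 7 8 9
  i=10: 1 2 3 4 4 5 5 6 7 8 9 10
  i=11: 1 2 3 4 5 6 6 7 8 9 10 11
  i=12: 1 2 3 4 5 6 7 8 9 10 11 12

reading off 1-entries of Δ²R: w = (3, 6, 12, 10, 9, 1, 2, 11, 8, 4, 5, 7).

Fulton essential set (8 of the 35 Rothe cells):

[(3, 11, 2), (4, 9, 2), (5, 2, 0), (5, 5, 1), (5, 8, 2), (8, 8, 4), (9, 5, 3), (9, 7, 4)]


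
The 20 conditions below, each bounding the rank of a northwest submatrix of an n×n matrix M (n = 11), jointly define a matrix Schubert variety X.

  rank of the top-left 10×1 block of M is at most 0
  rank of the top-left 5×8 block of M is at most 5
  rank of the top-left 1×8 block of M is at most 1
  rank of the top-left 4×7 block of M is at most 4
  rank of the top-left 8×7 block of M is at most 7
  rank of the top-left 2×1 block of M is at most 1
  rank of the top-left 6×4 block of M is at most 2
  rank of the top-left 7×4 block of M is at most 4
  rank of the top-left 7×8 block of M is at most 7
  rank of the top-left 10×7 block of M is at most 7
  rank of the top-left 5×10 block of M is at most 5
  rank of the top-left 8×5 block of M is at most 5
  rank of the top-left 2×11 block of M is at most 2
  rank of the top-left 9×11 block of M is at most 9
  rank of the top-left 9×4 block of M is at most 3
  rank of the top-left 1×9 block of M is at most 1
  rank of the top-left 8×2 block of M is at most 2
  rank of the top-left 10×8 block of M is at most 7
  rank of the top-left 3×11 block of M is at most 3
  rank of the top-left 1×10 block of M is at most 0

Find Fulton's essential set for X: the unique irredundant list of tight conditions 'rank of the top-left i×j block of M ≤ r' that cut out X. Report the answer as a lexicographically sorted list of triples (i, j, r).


Recovering R(i,j) via the rank-extension bound from the 20 conditions:

  i=1: 0  0  0  0  0  0  0  0  0  0  1
  i=2: 0  1  1  1  1  1  1  1  1  1  2
  i=3: 0  1  2  2  2  2  2  2  2  2  3
  i=4: 0  1  2  2  3  3  3  3  3  3  4
  i=5: 0  1  2  2  3  4  4  4  4  4  5
  i=6: 0  1  2  2  3  4  5  5  5  5  6
  i=7: 0  1  2  3  4  5  6  6  6  6  7
  i=8: 0  1  2  3  4  5  6  7  7  7  8
  i=9: 0  1  2  3  4  5  6  7  8  8  9
  i=10: 0  1  2  3  4  5  6  7  8  9  10
  i=11: 1  2  3  4  5  6  7  8  9  10  11

so w = (11, 2, 3, 5, 6, 7, 4, 8, 9, 10, 1).

D(w) has 22 cells with 3 SE-corners; essential set:

[(1, 10, 0), (6, 4, 2), (10, 1, 0)]


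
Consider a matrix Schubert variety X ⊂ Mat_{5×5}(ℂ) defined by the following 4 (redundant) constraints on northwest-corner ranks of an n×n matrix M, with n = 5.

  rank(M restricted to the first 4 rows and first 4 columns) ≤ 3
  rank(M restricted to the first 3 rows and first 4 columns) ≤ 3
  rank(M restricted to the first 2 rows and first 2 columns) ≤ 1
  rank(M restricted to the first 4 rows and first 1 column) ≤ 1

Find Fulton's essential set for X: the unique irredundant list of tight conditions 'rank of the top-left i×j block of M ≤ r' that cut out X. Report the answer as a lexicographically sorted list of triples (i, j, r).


Reconstructing r_w from the 4 given conditions:

  i=1: 1  1  1  1  1
  i=2: 1  1  2  2  2
  i=3: 1  2  3  3  3
  i=4: 1  2  3  3  4
  i=5: 1  2  3  4  5

giving w = (1, 3, 2, 5, 4) via Δ²R.

2 SE-corners of the 2-cell Rothe diagram give Ess(w):

[(2, 2, 1), (4, 4, 3)]


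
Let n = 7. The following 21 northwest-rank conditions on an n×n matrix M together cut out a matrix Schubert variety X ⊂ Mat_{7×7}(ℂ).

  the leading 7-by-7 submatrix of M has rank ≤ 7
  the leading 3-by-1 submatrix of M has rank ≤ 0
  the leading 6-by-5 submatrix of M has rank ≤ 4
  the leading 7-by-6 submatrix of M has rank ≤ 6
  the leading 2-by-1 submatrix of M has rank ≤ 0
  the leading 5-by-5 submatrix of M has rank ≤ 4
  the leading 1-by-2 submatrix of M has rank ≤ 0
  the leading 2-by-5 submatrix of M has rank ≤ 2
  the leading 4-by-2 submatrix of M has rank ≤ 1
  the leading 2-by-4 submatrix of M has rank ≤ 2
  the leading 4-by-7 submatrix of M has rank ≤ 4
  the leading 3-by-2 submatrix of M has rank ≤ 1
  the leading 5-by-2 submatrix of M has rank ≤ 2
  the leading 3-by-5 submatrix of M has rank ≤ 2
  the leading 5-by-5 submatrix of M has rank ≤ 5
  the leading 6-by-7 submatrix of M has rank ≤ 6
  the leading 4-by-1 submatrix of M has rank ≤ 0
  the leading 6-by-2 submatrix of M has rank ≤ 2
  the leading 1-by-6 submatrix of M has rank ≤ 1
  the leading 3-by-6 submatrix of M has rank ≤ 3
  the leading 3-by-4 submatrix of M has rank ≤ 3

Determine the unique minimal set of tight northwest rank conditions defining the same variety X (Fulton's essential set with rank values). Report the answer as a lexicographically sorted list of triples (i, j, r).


Rank table r_w(7×7) implied by the 21 constraints:

  row 1: 0, 0, 1, 1, 1, 1, 1
  row 2: 0, 1, 2, 2, 2, 2, 2
  row 3: 0, 1, 2, 2, 2, 3, 3
  row 4: 0, 1, 2, 3, 3, 4, 4
  row 5: 1, 2, 3, 4, 4, 5, 5
  row 6: 1, 2, 3, 4, 4, 5, 6
  row 7: 1, 2, 3, 4, 5, 6, 7

the unique w with this rank table is (3, 2, 6, 4, 1, 7, 5).

|D(w)|=8, |Ess(w)|=4:

[(1, 2, 0), (3, 5, 2), (4, 1, 0), (6, 5, 4)]


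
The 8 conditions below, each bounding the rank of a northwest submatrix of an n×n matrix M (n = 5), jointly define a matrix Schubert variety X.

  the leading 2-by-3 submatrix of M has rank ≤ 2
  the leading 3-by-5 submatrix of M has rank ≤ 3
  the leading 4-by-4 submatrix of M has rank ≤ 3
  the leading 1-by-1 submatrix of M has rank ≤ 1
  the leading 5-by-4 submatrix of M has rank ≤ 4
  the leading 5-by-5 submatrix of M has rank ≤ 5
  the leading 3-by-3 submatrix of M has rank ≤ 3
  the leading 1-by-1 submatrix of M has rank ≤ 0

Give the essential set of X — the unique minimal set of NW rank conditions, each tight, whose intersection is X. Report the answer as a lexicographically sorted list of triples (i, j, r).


Recovering R(i,j) via the rank-extension bound from the 8 conditions:

  i=1: 0 1 1 1 1
  i=2: 1 2 2 2 2
  i=3: 1 2 3 3 3
  i=4: 1 2 3 3 4
  i=5: 1 2 3 4 5

the unique w with this rank table is (2, 1, 3, 5, 4).

D(w) has 2 cells with 2 SE-corners; essential set:

[(1, 1, 0), (4, 4, 3)]


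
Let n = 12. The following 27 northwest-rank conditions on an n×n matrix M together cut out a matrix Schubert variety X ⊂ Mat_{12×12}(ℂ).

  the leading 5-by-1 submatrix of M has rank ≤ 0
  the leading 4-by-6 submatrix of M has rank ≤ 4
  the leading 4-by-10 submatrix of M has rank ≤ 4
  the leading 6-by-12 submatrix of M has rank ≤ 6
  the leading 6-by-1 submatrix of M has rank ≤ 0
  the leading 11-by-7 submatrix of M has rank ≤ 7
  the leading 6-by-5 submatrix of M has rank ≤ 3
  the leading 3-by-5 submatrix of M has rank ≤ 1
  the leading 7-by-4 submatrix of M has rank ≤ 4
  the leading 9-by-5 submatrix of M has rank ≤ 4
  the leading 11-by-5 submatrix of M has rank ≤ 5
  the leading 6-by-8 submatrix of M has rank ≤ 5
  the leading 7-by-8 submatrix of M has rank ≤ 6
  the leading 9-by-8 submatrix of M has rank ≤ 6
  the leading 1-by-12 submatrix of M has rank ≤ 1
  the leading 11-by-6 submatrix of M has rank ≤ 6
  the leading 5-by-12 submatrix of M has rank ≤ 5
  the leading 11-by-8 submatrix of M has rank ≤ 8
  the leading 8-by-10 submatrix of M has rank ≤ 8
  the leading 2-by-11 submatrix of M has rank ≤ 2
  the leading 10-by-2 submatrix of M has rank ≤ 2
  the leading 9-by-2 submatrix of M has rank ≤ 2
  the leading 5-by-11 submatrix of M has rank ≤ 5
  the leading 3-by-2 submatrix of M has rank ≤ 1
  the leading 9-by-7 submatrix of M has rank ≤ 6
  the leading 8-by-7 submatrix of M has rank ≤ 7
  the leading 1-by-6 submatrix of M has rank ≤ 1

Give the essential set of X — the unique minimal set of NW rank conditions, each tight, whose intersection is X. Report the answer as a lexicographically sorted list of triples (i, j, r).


Rank table r_w(12×12) implied by the 27 constraints:

  0 1 1 1 1 1 1 1 1 1 1 1
  0 1 1 1 1 2 2 2 2 2 2 2
  0 1 1 1 1 2 3 3 3 3 3 3
  0 1 2 2 2 3 4 4 4 4 4 4
  0 1 2 3 3 4 5 5 5 5 5 5
  0 1 2 3 3 4 5 5 6 6 6 6
  1 2 3 4 4 5 6 6 7 7 7 7
  1 2 3 4 4 5 6 6 7 8 8 8
  1 2 3 4 4 5 6 6 7 8 9 9
  1 2 3 4 5 6 7 7 8 9 10 10
  1 2 3 4 5 6 7 8 9 10 11 11
  1 2 3 4 5 6 7 8 9 10 11 12

giving w = (2, 6, 7, 3, 4, 9, 1, 10, 11, 5, 8, 12) via Δ²R.

ℓ(w)=18; the 6 essential cells (i,j,r):

[(3, 5, 1), (6, 1, 0), (6, 5, 3), (6, 8, 5), (9, 5, 4), (9, 8, 6)]


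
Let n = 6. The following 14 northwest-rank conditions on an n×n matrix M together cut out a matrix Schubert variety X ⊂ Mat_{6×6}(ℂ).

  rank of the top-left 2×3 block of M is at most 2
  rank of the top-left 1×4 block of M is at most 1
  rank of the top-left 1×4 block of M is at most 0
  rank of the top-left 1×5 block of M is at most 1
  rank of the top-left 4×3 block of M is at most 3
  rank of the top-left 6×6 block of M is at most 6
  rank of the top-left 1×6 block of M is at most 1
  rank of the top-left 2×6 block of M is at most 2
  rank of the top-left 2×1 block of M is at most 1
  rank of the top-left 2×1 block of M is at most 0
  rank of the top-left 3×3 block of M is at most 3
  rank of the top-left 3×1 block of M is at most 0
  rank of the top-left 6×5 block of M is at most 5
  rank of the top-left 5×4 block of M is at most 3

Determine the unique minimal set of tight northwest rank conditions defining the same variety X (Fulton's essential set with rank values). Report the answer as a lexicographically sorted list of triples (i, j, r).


Recovering R(i,j) via the rank-extension bound from the 14 conditions:

  R[1]: 0 0 0 0 1 1
  R[2]: 0 1 1 1 2 2
  R[3]: 0 1 2 2 3 3
  R[4]: 1 2 3 3 4 4
  R[5]: 1 2 3 3 4 5
  R[6]: 1 2 3 4 5 6

the unique w with this rank table is (5, 2, 3, 1, 6, 4).

Rothe diagram D(w) (7 cells), 3 SE-corners (essential conditions):

[(1, 4, 0), (3, 1, 0), (5, 4, 3)]


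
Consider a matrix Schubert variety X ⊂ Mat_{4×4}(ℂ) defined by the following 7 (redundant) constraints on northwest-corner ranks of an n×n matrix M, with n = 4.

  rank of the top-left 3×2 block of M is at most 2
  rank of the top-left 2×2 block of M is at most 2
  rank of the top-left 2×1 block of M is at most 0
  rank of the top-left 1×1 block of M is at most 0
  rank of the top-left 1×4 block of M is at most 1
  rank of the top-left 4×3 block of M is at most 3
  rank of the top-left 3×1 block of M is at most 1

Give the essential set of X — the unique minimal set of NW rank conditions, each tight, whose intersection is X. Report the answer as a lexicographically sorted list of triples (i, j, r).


Rank table r_w(4×4) implied by the 7 constraints:

  i=1: 0, 1, 1, 1
  i=2: 0, 1, 2, 2
  i=3: 1, 2, 3, 3
  i=4: 1, 2, 3, 4

giving w = (2, 3, 1, 4) via Δ²R.

1 SE-corner of the 2-cell Rothe diagram gives Ess(w):

[(2, 1, 0)]


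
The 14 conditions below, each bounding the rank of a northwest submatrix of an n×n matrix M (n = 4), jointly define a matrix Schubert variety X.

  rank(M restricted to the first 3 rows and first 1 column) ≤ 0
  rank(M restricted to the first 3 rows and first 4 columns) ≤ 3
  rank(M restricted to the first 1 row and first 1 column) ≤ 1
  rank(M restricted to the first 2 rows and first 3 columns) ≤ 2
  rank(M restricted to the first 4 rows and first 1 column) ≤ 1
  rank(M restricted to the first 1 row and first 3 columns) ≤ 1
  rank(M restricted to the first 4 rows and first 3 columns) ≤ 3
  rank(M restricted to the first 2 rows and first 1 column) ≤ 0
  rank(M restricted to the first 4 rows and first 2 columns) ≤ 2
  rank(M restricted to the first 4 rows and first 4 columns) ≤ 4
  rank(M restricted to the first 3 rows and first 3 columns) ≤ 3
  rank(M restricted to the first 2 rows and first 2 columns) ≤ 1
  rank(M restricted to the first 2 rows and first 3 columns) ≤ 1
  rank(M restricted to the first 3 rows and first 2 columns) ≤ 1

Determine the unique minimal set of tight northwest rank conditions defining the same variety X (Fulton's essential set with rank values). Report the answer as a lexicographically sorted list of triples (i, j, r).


Computing R[i][j] = min implied NW-rank bound (n=4, 14 conditions):

  row 1: 0 | 1 | 1 | 1
  row 2: 0 | 1 | 1 | 2
  row 3: 0 | 1 | 2 | 3
  row 4: 1 | 2 | 3 | 4

so w = (2, 4, 3, 1).

Fulton essential set (2 of the 4 Rothe cells):

[(2, 3, 1), (3, 1, 0)]


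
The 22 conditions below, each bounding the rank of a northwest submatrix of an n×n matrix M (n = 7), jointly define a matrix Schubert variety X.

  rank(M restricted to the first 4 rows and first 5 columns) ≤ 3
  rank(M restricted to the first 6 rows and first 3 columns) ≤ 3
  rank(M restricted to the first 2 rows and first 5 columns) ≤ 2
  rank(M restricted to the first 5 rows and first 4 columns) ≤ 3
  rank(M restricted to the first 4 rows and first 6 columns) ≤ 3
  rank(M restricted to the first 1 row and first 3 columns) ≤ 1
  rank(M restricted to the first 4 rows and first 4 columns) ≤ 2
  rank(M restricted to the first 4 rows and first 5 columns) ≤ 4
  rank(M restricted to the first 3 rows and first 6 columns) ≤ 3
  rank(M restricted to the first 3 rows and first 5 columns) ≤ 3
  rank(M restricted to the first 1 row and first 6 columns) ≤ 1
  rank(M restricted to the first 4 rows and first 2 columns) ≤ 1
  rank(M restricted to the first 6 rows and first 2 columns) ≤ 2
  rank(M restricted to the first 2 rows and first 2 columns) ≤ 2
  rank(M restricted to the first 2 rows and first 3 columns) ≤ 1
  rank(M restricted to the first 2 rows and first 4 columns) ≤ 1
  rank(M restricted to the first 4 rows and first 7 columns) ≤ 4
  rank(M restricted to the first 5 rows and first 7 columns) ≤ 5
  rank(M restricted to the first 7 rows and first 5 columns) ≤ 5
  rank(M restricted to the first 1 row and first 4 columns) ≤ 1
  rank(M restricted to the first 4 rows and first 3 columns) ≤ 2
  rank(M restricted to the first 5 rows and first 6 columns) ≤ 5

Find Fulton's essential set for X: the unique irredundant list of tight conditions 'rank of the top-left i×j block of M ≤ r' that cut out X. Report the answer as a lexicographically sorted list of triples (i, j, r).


Reconstructing r_w from the 22 given conditions:

  R[1]: 1 1 1 1 1 1 1
  R[2]: 1 1 1 1 2 2 2
  R[3]: 1 1 2 2 3 3 3
  R[4]: 1 1 2 2 3 3 4
  R[5]: 1 2 3 3 4 4 5
  R[6]: 1 2 3 4 5 5 6
  R[7]: 1 2 3 4 5 6 7

giving w = (1, 5, 3, 7, 2, 4, 6) via Δ²R.

ℓ(w)=7; the 4 essential cells (i,j,r):

[(2, 4, 1), (4, 2, 1), (4, 4, 2), (4, 6, 3)]


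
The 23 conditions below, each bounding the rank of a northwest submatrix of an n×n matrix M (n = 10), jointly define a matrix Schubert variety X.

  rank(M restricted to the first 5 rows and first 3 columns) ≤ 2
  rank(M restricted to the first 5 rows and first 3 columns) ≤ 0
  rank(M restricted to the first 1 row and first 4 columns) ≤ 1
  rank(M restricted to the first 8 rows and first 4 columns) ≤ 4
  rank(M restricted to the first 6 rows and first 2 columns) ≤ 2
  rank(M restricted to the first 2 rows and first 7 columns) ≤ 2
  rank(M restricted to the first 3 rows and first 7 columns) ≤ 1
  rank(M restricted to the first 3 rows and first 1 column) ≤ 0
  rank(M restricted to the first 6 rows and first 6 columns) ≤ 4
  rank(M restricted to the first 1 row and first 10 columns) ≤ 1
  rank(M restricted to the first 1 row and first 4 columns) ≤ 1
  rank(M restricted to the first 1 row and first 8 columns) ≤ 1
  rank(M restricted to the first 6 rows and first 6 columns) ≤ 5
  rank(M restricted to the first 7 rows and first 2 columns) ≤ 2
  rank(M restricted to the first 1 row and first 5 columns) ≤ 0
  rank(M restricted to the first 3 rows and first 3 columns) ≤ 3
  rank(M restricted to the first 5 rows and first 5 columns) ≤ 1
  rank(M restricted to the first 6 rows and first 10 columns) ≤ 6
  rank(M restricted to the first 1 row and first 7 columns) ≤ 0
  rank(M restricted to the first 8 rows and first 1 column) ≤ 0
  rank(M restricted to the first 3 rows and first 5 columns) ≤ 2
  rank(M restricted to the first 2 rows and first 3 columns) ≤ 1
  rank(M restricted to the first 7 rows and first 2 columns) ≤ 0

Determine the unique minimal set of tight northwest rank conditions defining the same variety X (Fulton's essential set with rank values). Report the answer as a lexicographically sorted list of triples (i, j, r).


Propagating the 23 rank bounds to every northwest block:

  R[1]: 0, 0, 0, 0, 0, 0, 0, 1, 1, 1
  R[2]: 0, 0, 0, 1, 1, 1, 1, 2, 2, 2
  R[3]: 0, 0, 0, 1, 1, 1, 1, 2, 3, 3
  R[4]: 0, 0, 0, 1, 1, 2, 2, 3, 4, 4
  R[5]: 0, 0, 0, 1, 1, 2, 3, 4, 5, 5
  R[6]: 0, 0, 1, 2, 2, 3, 4, 5, 6, 6
  R[7]: 0, 0, 1, 2, 3, 4, 5, 6, 7, 7
  R[8]: 0, 1, 2, 3, 4, 5, 6, 7, 8, 8
  R[9]: 1, 2, 3, 4, 5, 6, 7, 8, 9, 9
  R[10]: 1, 2, 3, 4, 5, 6, 7, 8, 9, 10

hence w(1..10) = (8, 4, 9, 6, 7, 3, 5, 2, 1, 10).

Fulton essential set (6 of the 29 Rothe cells):

[(1, 7, 0), (3, 7, 1), (5, 3, 0), (5, 5, 1), (7, 2, 0), (8, 1, 0)]


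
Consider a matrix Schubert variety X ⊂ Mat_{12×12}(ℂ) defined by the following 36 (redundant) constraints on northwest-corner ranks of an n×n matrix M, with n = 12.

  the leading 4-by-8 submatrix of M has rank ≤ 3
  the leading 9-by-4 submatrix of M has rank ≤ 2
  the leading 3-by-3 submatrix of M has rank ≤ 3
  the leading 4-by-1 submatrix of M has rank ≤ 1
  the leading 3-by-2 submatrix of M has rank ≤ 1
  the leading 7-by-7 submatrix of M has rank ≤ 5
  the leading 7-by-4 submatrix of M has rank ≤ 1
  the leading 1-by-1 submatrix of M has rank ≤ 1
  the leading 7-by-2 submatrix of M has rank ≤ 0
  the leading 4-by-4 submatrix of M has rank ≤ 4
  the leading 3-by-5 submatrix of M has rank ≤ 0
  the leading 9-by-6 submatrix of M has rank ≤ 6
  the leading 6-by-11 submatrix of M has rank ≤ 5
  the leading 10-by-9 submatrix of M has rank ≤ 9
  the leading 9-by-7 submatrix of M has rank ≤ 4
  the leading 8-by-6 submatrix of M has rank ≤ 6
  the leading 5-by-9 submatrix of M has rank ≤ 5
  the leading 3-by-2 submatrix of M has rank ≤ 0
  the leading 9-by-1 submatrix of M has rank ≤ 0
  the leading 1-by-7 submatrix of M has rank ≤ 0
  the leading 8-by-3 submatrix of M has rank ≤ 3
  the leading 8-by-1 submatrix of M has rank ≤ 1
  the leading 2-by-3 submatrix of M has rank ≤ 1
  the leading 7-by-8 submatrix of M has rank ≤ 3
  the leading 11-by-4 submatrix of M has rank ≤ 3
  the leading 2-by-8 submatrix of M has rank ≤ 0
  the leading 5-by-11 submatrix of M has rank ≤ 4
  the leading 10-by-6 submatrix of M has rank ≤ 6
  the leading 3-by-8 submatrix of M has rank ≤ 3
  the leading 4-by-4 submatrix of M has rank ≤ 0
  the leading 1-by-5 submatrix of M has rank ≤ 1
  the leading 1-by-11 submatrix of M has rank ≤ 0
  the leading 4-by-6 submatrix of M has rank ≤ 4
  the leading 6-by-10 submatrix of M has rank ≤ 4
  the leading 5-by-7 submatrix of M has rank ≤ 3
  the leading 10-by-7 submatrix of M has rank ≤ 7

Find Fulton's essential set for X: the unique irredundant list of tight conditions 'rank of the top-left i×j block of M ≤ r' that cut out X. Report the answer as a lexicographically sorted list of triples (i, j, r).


Recovering R(i,j) via the rank-extension bound from the 36 conditions:

  0 0 0 0 0 0 0 0 0 0 0 1
  0 0 0 0 0 0 0 0 1 1 1 2
  0 0 0 0 0 1 1 1 2 2 2 3
  0 0 0 0 1 2 2 2 3 3 3 4
  0 0 1 1 2 3 3 3 4 4 4 5
  0 0 1 1 2 3 3 3 4 4 5 6
  0 0 1 1 2 3 3 3 4 5 6 7
  0 1 2 2 3 4 4 4 5 6 7 8
  0 1 2 2 3 4 4 5 6 7 8 9
  1 2 3 3 4 5 5 6 7 8 9 10
  1 2 3 3 4 5 6 7 8 9 10 11
  1 2 3 4 5 6 7 8 9 10 11 12

hence w(1..12) = (12, 9, 6, 5, 3, 11, 10, 2, 8, 1, 7, 4).

|D(w)|=46, |Ess(w)|=12:

[(1, 11, 0), (2, 8, 0), (3, 5, 0), (4, 4, 0), (6, 10, 4), (7, 2, 0), (7, 4, 1), (7, 8, 3), (9, 1, 0), (9, 4, 2), (9, 7, 4), (11, 4, 3)]


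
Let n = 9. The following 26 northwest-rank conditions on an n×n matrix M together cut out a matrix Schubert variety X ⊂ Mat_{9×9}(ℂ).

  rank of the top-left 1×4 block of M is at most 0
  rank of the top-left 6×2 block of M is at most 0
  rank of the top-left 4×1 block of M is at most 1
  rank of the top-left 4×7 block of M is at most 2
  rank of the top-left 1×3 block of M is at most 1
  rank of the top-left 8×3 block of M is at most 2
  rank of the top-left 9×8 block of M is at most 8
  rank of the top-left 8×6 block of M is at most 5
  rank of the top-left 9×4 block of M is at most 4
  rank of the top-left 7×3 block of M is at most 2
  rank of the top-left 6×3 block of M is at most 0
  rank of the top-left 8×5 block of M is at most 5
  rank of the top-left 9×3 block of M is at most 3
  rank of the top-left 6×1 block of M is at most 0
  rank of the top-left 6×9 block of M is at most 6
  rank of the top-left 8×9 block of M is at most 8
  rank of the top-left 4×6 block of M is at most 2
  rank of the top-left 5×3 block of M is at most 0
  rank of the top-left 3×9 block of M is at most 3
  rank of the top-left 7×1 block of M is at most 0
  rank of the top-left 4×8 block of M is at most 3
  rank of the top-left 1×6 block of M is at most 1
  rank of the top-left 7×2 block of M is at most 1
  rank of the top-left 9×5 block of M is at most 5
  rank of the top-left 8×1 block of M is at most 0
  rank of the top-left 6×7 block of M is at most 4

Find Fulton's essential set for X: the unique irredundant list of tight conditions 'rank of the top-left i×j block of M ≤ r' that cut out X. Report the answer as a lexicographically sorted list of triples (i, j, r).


Rank table r_w(9×9) implied by the 26 constraints:

  R[1]: 0, 0, 0, 0, 1, 1, 1, 1, 1
  R[2]: 0, 0, 0, 1, 2, 2, 2, 2, 2
  R[3]: 0, 0, 0, 1, 2, 2, 2, 3, 3
  R[4]: 0, 0, 0, 1, 2, 2, 2, 3, 4
  R[5]: 0, 0, 0, 1, 2, 3, 3, 4, 5
  R[6]: 0, 0, 0, 1, 2, 3, 4, 5, 6
  R[7]: 0, 1, 1, 2, 3, 4, 5, 6, 7
  R[8]: 0, 1, 2, 3, 4, 5, 6, 7, 8
  R[9]: 1, 2, 3, 4, 5, 6, 7, 8, 9

reading off 1-entries of Δ²R: w = (5, 4, 8, 9, 6, 7, 2, 3, 1).

|D(w)|=25, |Ess(w)|=4:

[(1, 4, 0), (4, 7, 2), (6, 3, 0), (8, 1, 0)]


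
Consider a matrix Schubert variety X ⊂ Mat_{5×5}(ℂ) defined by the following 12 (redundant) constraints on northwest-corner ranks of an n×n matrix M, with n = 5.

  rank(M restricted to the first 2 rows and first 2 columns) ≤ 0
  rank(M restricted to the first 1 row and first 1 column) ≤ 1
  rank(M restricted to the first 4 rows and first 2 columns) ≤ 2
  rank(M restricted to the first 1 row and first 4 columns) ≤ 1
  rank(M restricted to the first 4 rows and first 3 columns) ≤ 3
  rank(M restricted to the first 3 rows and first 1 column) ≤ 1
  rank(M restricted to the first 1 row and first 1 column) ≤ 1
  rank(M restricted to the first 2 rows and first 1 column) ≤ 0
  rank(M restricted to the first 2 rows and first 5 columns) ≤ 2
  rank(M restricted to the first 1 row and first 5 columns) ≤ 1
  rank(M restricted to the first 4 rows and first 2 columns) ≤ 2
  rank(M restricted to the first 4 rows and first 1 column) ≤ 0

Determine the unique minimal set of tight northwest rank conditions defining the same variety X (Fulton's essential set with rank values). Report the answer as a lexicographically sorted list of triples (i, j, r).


Rank table r_w(5×5) implied by the 12 constraints:

  0, 0, 1, 1, 1
  0, 0, 1, 2, 2
  0, 1, 2, 3, 3
  0, 1, 2, 3, 4
  1, 2, 3, 4, 5

the unique w with this rank table is (3, 4, 2, 5, 1).

Rothe diagram D(w) (6 cells), 2 SE-corners (essential conditions):

[(2, 2, 0), (4, 1, 0)]


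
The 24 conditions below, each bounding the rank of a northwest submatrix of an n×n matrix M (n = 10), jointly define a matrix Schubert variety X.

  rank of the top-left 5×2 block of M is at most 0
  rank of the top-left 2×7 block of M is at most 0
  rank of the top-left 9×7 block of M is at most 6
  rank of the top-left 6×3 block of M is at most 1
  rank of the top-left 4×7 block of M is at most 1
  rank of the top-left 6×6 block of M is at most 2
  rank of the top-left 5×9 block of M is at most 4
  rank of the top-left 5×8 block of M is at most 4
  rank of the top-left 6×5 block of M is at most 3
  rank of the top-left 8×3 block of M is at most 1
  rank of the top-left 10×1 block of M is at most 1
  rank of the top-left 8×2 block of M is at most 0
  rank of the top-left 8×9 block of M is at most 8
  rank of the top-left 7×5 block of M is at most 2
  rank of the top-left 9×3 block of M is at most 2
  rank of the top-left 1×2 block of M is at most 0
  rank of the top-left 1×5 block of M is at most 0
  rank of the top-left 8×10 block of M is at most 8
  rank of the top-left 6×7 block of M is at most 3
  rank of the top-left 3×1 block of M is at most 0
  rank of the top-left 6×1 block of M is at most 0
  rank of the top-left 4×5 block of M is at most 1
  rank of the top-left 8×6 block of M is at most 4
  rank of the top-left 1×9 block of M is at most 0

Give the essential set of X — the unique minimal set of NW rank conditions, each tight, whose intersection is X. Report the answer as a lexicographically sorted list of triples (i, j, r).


Computing R[i][j] = min implied NW-rank bound (n=10, 24 conditions):

  row 1: 0, 0, 0, 0, 0, 0, 0, 0, 0, 1
  row 2: 0, 0, 0, 0, 0, 0, 0, 1, 1, 2
  row 3: 0, 0, 1, 1, 1, 1, 1, 2, 2, 3
  row 4: 0, 0, 1, 1, 1, 1, 1, 2, 3, 4
  row 5: 0, 0, 1, 2, 2, 2, 2, 3, 4, 5
  row 6: 0, 0, 1, 2, 2, 2, 3, 4, 5, 6
  row 7: 0, 0, 1, 2, 2, 3, 4, 5, 6, 7
  row 8: 0, 0, 1, 2, 3, 4, 5, 6, 7, 8
  row 9: 1, 1, 2, 3, 4, 5, 6, 7, 8, 9
  row 10: 1, 2, 3, 4, 5, 6, 7, 8, 9, 10

the unique w with this rank table is (10, 8, 3, 9, 4, 7, 6, 5, 1, 2).

D(w) has 35 cells with 6 SE-corners; essential set:

[(1, 9, 0), (2, 7, 0), (4, 7, 1), (6, 6, 2), (7, 5, 2), (8, 2, 0)]


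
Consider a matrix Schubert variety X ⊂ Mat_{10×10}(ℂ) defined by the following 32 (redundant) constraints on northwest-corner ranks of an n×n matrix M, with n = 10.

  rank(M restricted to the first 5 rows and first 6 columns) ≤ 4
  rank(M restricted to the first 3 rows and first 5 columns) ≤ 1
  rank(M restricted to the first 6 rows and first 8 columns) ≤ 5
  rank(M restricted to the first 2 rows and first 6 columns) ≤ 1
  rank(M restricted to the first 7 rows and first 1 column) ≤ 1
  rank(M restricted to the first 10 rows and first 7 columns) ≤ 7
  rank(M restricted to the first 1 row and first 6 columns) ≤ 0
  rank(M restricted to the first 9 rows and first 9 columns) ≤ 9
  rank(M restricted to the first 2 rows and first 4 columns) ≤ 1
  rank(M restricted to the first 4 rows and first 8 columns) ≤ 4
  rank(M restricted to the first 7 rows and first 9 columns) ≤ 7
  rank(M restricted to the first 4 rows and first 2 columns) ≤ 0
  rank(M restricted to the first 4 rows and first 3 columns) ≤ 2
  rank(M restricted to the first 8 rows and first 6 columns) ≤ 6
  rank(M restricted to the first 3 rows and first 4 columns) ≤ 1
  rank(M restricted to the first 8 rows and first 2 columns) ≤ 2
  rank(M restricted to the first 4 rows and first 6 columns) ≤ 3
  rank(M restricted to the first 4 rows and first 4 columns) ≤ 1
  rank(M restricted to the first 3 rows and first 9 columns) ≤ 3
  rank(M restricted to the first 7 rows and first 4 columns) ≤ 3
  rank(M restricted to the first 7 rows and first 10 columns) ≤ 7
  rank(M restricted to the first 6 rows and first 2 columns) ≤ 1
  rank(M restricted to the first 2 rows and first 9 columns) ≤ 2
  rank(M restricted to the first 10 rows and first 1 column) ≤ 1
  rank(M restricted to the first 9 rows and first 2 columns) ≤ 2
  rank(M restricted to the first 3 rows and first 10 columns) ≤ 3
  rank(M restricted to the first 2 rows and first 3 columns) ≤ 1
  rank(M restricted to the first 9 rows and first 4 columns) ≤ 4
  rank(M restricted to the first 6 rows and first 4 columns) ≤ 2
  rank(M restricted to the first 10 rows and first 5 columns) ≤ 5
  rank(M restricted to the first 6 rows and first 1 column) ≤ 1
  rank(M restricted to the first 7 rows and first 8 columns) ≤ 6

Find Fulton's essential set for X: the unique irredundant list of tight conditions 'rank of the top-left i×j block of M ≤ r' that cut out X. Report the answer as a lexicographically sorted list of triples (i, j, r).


The tightest implied rank at each (i,j), from the 32 conditions:

  row 1: 0  0  0  0  0  0  1  1  1  1
  row 2: 0  0  1  1  1  1  2  2  2  2
  row 3: 0  0  1  1  1  2  3  3  3  3
  row 4: 0  0  1  1  2  3  4  4  4  4
  row 5: 1  1  2  2  3  4  5  5  5  5
  row 6: 1  1  2  2  3  4  5  5  6  6
  row 7: 1  2  3  3  4  5  6  6  7  7
  row 8: 1  2  3  4  5  6  7  7  8  8
  row 9: 1  2  3  4  5  6  7  8  9  9
  row 10: 1  2  3  4  5  6  7  8  9  10

second differences of R give the permutation w = (7, 3, 6, 5, 1, 9, 2, 4, 8, 10).

Fulton essential set (7 of the 18 Rothe cells):

[(1, 6, 0), (3, 5, 1), (4, 2, 0), (4, 4, 1), (6, 2, 1), (6, 4, 2), (6, 8, 5)]


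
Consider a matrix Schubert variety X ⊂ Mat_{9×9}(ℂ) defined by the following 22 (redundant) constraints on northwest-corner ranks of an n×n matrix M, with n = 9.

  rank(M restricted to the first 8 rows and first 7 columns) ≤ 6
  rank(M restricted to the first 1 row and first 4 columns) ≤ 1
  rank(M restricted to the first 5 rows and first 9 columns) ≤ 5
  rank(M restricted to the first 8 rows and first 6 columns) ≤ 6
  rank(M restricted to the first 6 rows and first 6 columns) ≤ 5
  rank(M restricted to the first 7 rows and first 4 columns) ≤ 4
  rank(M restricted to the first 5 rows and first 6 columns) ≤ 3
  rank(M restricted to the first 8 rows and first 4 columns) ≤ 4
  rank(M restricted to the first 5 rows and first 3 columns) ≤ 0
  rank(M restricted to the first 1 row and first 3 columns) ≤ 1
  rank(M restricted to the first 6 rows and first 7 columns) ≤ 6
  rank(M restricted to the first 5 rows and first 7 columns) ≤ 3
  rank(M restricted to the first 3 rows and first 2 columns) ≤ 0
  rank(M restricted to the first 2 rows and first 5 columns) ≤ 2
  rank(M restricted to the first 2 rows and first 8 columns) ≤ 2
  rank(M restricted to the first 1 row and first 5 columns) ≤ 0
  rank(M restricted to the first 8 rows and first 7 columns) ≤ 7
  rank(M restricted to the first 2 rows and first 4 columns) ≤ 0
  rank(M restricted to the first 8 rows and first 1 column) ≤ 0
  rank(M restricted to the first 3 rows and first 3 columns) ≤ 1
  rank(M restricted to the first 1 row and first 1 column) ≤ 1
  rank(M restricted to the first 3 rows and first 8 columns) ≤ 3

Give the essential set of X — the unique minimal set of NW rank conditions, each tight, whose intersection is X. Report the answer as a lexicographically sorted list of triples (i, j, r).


The tightest implied rank at each (i,j), from the 22 conditions:

  i=1: 0 | 0 | 0 | 0 | 0 | 1 | 1 | 1 | 1
  i=2: 0 | 0 | 0 | 0 | 1 | 2 | 2 | 2 | 2
  i=3: 0 | 0 | 0 | 1 | 2 | 3 | 3 | 3 | 3
  i=4: 0 | 0 | 0 | 1 | 2 | 3 | 3 | 4 | 4
  i=5: 0 | 0 | 0 | 1 | 2 | 3 | 3 | 4 | 5
  i=6: 0 | 1 | 1 | 2 | 3 | 4 | 4 | 5 | 6
  i=7: 0 | 1 | 2 | 3 | 4 | 5 | 5 | 6 | 7
  i=8: 0 | 1 | 2 | 3 | 4 | 5 | 6 | 7 | 8
  i=9: 1 | 2 | 3 | 4 | 5 | 6 | 7 | 8 | 9

reading off 1-entries of Δ²R: w = (6, 5, 4, 8, 9, 2, 3, 7, 1).

ℓ(w)=23; the 5 essential cells (i,j,r):

[(1, 5, 0), (2, 4, 0), (5, 3, 0), (5, 7, 3), (8, 1, 0)]
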